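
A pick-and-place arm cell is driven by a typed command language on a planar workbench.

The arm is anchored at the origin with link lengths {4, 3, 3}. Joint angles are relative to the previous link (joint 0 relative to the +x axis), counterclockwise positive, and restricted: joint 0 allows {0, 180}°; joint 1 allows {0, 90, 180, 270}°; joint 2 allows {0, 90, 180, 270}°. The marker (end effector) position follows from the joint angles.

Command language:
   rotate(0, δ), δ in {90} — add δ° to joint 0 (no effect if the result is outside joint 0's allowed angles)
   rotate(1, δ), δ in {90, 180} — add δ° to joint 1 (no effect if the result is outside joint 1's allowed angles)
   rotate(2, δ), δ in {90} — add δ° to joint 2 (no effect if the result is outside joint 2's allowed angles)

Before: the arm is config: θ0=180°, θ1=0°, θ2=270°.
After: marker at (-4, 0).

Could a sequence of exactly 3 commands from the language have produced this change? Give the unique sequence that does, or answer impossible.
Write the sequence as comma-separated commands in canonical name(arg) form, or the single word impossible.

rotate(2, 90), rotate(2, 90), rotate(2, 90)

begin: config: θ0=180°, θ1=0°, θ2=270°
t=1 rotate(2, 90) ⇒ config: θ0=180°, θ1=0°, θ2=0°
t=2 rotate(2, 90) ⇒ config: θ0=180°, θ1=0°, θ2=90°
t=3 rotate(2, 90) ⇒ config: θ0=180°, θ1=0°, θ2=180°
no other 3-command option fits: unique.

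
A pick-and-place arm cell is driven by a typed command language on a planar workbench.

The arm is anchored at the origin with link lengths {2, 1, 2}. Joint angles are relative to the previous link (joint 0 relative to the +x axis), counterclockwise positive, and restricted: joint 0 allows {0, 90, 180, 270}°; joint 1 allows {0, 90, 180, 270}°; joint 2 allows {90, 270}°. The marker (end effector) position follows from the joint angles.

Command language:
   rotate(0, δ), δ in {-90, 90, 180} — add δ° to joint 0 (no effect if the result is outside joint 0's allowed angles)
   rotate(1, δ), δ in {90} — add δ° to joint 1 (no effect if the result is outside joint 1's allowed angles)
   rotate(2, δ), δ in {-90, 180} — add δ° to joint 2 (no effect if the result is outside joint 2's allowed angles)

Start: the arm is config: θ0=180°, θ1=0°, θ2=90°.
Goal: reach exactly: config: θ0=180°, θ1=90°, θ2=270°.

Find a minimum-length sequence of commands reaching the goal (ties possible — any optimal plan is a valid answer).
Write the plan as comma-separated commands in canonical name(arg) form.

rotate(1, 90), rotate(2, 180)

from: config: θ0=180°, θ1=0°, θ2=90°
1. rotate(1, 90) → config: θ0=180°, θ1=90°, θ2=90°
2. rotate(2, 180) → config: θ0=180°, θ1=90°, θ2=270°
minimal: 2 command(s), checked below 2.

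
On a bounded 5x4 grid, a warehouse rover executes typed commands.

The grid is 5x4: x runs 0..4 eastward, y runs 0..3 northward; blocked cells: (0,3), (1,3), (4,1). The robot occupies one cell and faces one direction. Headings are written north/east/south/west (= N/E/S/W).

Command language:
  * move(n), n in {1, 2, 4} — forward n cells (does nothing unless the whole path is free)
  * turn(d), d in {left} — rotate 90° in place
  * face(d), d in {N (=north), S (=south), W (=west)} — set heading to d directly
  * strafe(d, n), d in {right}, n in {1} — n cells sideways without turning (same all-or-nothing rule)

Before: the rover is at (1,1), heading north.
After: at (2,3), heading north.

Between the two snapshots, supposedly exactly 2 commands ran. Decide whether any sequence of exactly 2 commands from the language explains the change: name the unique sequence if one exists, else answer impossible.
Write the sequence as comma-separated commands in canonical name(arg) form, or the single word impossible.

strafe(right, 1), move(2)

key: order matters: swapping strafe(right, 1) and move(2) lands elsewhere
from: at (1,1), heading north
1. strafe(right, 1) → at (2,1), heading north
2. move(2) → at (2,3), heading north
uniquely the one of 64 2-step routes that fits.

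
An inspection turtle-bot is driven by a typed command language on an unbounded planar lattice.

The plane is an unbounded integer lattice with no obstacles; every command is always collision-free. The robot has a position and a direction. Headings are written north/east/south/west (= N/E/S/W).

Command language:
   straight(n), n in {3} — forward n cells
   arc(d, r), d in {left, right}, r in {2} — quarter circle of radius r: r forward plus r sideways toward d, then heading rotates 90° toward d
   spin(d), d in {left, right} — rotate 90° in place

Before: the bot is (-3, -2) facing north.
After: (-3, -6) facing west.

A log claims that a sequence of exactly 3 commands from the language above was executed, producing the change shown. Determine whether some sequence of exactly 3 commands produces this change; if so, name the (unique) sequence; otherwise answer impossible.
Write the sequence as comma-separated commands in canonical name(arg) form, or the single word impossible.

spin(right), arc(right, 2), arc(right, 2)

key: running arc(right, 2) before spin(right) would end elsewhere — order is forced
from: (-3, -2) facing north
step 1 (spin(right)): (-3, -2) facing east
step 2 (arc(right, 2)): (-1, -4) facing south
step 3 (arc(right, 2)): (-3, -6) facing west
uniquely the one of 125 3-step routes that fits.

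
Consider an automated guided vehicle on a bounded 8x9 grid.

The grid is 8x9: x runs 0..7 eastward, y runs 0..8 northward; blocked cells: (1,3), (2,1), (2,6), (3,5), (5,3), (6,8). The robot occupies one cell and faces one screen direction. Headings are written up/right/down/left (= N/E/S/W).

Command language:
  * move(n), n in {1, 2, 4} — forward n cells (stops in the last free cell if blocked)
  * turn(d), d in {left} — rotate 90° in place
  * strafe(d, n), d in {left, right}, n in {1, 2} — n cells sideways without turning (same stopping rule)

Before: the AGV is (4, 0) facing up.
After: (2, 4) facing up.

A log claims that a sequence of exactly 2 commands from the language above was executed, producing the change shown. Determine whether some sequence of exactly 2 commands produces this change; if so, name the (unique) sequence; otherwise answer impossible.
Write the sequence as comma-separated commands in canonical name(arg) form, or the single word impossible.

key: order matters: swapping move(4) and strafe(left, 2) lands elsewhere
from: (4, 0) facing up
1. move(4) → (4, 4) facing up
2. strafe(left, 2) → (2, 4) facing up
no rival 2-sequence matches.

move(4), strafe(left, 2)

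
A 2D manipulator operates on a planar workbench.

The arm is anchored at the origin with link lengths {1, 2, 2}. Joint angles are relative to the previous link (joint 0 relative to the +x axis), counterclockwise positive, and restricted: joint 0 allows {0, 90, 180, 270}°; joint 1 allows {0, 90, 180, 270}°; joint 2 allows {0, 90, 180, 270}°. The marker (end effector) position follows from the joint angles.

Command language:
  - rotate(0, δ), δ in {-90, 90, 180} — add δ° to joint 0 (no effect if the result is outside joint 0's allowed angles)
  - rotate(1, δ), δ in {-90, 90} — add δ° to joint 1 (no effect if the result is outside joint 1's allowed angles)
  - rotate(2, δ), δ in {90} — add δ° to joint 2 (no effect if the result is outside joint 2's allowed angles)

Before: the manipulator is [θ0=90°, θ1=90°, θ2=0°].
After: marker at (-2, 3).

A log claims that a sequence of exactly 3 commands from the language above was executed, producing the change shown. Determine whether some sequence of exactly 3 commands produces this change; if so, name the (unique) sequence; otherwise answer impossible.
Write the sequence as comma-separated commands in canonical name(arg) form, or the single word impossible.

start: [θ0=90°, θ1=90°, θ2=0°]
[1] after rotate(2, 90): [θ0=90°, θ1=90°, θ2=90°]
[2] after rotate(2, 90): [θ0=90°, θ1=90°, θ2=180°]
[3] after rotate(2, 90): [θ0=90°, θ1=90°, θ2=270°]
all 216 alternatives checked — unique.

rotate(2, 90), rotate(2, 90), rotate(2, 90)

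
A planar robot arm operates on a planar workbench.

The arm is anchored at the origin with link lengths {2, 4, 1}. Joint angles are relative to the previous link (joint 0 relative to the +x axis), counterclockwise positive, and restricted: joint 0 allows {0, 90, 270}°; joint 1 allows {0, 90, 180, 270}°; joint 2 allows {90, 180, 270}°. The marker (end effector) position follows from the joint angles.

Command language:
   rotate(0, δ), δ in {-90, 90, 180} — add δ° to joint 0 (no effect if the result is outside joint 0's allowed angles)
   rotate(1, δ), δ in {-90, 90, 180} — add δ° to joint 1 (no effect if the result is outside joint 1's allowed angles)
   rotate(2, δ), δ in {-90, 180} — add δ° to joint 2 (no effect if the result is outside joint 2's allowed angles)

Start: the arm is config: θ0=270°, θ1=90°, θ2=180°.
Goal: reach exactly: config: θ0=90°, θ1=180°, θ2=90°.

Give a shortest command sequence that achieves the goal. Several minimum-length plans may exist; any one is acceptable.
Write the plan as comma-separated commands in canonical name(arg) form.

rotate(1, 90), rotate(0, 180), rotate(2, -90)

begin: config: θ0=270°, θ1=90°, θ2=180°
[1] after rotate(1, 90): config: θ0=270°, θ1=180°, θ2=180°
[2] after rotate(0, 180): config: θ0=90°, θ1=180°, θ2=180°
[3] after rotate(2, -90): config: θ0=90°, θ1=180°, θ2=90°
nothing shorter than 3 reaches the goal.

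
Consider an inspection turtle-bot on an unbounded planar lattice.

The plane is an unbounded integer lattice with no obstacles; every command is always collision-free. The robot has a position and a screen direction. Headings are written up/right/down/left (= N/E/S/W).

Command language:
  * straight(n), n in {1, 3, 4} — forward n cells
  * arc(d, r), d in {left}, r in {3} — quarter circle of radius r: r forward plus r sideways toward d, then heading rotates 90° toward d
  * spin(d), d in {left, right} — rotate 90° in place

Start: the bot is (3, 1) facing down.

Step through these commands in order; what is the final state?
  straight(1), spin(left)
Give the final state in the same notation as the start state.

from: (3, 1) facing down
t=1 straight(1) ⇒ (3, 0) facing down
t=2 spin(left) ⇒ (3, 0) facing right

(3, 0) facing right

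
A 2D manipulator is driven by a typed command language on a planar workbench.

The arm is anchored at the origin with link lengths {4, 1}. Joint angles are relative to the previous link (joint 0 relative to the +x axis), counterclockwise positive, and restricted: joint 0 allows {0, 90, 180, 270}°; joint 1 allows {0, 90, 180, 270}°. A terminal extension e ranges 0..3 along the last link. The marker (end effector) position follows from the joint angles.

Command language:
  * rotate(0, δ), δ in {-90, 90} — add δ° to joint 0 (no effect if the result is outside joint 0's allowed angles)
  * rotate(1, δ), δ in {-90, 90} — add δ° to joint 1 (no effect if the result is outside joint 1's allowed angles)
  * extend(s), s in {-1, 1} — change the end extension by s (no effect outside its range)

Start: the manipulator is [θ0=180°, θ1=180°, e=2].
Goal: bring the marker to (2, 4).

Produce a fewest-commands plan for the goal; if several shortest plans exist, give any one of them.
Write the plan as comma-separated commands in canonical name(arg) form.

initial: [θ0=180°, θ1=180°, e=2]
step 1 (rotate(1, 90)): [θ0=180°, θ1=270°, e=2]
step 2 (extend(-1)): [θ0=180°, θ1=270°, e=1]
step 3 (rotate(0, -90)): [θ0=90°, θ1=270°, e=1]
minimal: 3 command(s), checked below 3.

rotate(1, 90), extend(-1), rotate(0, -90)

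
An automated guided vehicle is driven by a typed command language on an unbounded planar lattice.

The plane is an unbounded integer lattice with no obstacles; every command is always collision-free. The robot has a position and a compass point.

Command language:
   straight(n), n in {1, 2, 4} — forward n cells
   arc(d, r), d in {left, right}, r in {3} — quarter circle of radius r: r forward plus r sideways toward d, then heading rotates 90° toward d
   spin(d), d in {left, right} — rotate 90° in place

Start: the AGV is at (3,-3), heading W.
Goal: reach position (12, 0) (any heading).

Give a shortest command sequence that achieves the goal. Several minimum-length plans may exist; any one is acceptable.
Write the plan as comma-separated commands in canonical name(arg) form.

spin(left), arc(left, 3), arc(left, 3), arc(right, 3)

initial: at (3,-3), heading W
1. spin(left) → at (3,-3), heading S
2. arc(left, 3) → at (6,-6), heading E
3. arc(left, 3) → at (9,-3), heading N
4. arc(right, 3) → at (12,0), heading E
nothing shorter than 4 reaches the goal.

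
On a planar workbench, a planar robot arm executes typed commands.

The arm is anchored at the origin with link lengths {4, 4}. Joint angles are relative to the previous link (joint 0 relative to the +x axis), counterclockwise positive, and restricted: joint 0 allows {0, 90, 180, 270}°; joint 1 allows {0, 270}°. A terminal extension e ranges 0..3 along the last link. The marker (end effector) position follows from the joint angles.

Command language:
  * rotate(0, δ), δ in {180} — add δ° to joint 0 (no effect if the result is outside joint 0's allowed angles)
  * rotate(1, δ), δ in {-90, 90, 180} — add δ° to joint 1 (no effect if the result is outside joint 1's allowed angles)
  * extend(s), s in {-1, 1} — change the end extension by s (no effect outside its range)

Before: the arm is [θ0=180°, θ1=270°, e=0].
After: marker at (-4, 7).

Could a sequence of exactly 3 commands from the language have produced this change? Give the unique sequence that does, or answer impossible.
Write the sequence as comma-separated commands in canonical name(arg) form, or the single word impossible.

extend(1), extend(1), extend(1)

start: [θ0=180°, θ1=270°, e=0]
t=1 extend(1) ⇒ [θ0=180°, θ1=270°, e=1]
t=2 extend(1) ⇒ [θ0=180°, θ1=270°, e=2]
t=3 extend(1) ⇒ [θ0=180°, θ1=270°, e=3]
all 216 alternatives checked — unique.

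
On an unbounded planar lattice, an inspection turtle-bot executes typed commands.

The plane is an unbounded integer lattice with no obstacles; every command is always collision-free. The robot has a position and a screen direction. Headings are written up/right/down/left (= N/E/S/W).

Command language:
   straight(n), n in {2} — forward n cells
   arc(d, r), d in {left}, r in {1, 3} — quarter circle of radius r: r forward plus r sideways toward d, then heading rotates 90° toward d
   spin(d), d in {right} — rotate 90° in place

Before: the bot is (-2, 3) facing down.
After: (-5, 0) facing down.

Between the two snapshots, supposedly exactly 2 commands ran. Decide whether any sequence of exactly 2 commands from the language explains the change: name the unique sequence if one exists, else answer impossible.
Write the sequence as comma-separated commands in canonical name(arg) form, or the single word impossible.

key: order matters: swapping spin(right) and arc(left, 3) lands elsewhere
from: (-2, 3) facing down
1. spin(right) → (-2, 3) facing left
2. arc(left, 3) → (-5, 0) facing down
all 16 alternatives checked — unique.

spin(right), arc(left, 3)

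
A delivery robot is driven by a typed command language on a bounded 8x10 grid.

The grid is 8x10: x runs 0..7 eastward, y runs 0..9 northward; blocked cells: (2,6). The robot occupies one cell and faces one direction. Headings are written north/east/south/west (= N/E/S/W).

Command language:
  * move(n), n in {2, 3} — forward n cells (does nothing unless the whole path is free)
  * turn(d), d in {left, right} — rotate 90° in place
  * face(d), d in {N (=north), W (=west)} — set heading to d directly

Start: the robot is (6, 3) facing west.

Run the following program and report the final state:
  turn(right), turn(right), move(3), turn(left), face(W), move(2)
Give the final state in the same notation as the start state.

initial: (6, 3) facing west
[1] after turn(right): (6, 3) facing north
[2] after turn(right): (6, 3) facing east
[3] after move(3): (6, 3) facing east
[4] after turn(left): (6, 3) facing north
[5] after face(W): (6, 3) facing west
[6] after move(2): (4, 3) facing west

(4, 3) facing west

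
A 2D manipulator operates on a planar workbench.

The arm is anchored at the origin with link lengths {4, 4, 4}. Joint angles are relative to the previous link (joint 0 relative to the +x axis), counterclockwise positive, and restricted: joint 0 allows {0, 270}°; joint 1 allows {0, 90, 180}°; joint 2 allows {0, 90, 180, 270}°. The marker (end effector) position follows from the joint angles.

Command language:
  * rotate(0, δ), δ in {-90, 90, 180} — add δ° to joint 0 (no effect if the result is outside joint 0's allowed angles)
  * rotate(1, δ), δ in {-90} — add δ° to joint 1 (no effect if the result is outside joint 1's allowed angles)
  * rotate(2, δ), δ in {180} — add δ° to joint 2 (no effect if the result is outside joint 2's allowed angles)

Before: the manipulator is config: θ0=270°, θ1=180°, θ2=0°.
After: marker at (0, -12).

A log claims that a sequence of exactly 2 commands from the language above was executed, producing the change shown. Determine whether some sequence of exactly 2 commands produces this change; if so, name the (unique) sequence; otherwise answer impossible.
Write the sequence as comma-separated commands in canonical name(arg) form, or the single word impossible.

rotate(1, -90), rotate(1, -90)

begin: config: θ0=270°, θ1=180°, θ2=0°
[1] after rotate(1, -90): config: θ0=270°, θ1=90°, θ2=0°
[2] after rotate(1, -90): config: θ0=270°, θ1=0°, θ2=0°
no rival 2-sequence matches.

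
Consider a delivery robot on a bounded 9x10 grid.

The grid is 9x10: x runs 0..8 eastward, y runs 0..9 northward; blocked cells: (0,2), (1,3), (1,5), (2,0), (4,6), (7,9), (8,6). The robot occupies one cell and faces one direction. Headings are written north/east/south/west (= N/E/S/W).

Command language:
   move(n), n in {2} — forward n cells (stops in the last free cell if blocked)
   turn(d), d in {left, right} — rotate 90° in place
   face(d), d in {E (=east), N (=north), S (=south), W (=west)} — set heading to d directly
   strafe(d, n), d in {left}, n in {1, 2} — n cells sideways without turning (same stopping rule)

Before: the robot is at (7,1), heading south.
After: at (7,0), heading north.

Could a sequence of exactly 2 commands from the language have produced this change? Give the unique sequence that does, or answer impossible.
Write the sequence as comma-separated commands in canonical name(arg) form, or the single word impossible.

key: move(2) runs into the grid edge before its full distance
start: at (7,1), heading south
[1] after move(2): at (7,0), heading south
[2] after face(N): at (7,0), heading north
uniquely the one of 81 2-step routes that fits.

move(2), face(N)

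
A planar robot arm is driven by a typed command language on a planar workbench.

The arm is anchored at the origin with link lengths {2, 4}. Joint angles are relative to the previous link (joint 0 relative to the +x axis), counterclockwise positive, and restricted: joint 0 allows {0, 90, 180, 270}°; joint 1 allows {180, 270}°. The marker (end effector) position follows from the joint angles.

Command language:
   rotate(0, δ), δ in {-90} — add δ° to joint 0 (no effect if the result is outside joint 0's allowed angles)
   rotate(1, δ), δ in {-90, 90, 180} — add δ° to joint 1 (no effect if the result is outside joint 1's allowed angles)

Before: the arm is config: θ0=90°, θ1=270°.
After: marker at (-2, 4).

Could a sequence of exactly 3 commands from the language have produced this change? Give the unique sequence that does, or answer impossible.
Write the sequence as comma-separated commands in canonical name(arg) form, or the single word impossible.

rotate(0, -90), rotate(0, -90), rotate(0, -90)

begin: config: θ0=90°, θ1=270°
t=1 rotate(0, -90) ⇒ config: θ0=0°, θ1=270°
t=2 rotate(0, -90) ⇒ config: θ0=270°, θ1=270°
t=3 rotate(0, -90) ⇒ config: θ0=180°, θ1=270°
no other 3-command option fits: unique.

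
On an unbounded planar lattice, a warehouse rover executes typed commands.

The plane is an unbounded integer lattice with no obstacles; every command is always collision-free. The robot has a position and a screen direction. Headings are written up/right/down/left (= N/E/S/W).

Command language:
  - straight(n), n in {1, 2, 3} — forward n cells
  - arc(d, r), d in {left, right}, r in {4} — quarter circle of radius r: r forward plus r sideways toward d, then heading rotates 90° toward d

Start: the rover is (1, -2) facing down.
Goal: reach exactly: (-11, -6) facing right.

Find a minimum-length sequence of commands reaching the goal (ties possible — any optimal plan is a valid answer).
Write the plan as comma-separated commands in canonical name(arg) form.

initial: (1, -2) facing down
t=1 arc(right, 4) ⇒ (-3, -6) facing left
t=2 arc(left, 4) ⇒ (-7, -10) facing down
t=3 arc(right, 4) ⇒ (-11, -14) facing left
t=4 arc(right, 4) ⇒ (-15, -10) facing up
t=5 arc(right, 4) ⇒ (-11, -6) facing right
minimal: 5 command(s), checked below 5.

arc(right, 4), arc(left, 4), arc(right, 4), arc(right, 4), arc(right, 4)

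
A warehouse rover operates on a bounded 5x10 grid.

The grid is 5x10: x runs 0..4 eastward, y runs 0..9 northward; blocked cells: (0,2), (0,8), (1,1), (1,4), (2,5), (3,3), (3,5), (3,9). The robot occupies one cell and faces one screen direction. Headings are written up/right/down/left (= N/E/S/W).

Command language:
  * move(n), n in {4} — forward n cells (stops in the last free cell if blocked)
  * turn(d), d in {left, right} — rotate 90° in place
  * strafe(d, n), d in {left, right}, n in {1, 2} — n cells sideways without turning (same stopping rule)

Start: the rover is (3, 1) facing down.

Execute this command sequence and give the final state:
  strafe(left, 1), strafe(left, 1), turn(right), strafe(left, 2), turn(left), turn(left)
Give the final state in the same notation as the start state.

from: (3, 1) facing down
[1] after strafe(left, 1): (4, 1) facing down
[2] after strafe(left, 1): (4, 1) facing down
[3] after turn(right): (4, 1) facing left
[4] after strafe(left, 2): (4, 0) facing left
[5] after turn(left): (4, 0) facing down
[6] after turn(left): (4, 0) facing right

(4, 0) facing right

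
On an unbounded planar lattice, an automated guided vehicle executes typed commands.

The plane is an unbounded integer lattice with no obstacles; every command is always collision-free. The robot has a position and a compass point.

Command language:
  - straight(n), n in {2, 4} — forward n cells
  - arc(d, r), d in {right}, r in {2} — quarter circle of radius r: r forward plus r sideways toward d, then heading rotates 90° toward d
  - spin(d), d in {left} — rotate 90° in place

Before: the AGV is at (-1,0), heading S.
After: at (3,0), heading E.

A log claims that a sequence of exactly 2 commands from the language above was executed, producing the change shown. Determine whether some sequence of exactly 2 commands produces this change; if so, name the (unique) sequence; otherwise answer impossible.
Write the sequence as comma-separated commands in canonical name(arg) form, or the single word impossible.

spin(left), straight(4)

key: position moved to (3,0) AND the heading swung to E — translation plus rotation needed
begin: at (-1,0), heading S
t=1 spin(left) ⇒ at (-1,0), heading E
t=2 straight(4) ⇒ at (3,0), heading E
uniquely the one of 16 2-step routes that fits.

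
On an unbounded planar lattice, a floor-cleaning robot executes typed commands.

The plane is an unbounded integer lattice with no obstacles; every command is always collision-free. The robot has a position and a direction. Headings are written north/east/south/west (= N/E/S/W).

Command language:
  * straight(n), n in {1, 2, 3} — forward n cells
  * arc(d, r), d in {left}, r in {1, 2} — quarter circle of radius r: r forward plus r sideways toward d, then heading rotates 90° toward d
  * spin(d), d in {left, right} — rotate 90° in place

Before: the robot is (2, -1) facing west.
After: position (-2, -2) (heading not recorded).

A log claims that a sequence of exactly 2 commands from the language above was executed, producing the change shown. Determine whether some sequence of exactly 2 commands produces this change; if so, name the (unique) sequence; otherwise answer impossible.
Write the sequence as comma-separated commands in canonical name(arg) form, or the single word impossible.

key: running arc(left, 1) before straight(3) would end elsewhere — order is forced
t0: (2, -1) facing west
step 1 (straight(3)): (-1, -1) facing west
step 2 (arc(left, 1)): (-2, -2) facing south
no rival 2-sequence matches.

straight(3), arc(left, 1)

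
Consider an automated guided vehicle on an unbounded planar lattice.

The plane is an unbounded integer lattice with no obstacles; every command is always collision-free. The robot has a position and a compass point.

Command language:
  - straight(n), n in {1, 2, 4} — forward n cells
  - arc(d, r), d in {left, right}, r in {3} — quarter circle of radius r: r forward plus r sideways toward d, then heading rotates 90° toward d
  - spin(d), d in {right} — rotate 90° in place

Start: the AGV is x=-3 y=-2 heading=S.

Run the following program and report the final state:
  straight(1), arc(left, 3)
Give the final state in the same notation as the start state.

x=0 y=-6 heading=E

initial: x=-3 y=-2 heading=S
step 1 (straight(1)): x=-3 y=-3 heading=S
step 2 (arc(left, 3)): x=0 y=-6 heading=E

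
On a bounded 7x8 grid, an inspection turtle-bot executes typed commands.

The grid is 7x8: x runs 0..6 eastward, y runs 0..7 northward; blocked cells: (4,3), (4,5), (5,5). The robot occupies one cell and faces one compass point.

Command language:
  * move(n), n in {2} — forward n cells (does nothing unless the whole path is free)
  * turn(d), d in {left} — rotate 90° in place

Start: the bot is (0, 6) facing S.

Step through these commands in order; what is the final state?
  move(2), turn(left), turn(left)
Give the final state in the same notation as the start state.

(0, 4) facing N

initial: (0, 6) facing S
[1] after move(2): (0, 4) facing S
[2] after turn(left): (0, 4) facing E
[3] after turn(left): (0, 4) facing N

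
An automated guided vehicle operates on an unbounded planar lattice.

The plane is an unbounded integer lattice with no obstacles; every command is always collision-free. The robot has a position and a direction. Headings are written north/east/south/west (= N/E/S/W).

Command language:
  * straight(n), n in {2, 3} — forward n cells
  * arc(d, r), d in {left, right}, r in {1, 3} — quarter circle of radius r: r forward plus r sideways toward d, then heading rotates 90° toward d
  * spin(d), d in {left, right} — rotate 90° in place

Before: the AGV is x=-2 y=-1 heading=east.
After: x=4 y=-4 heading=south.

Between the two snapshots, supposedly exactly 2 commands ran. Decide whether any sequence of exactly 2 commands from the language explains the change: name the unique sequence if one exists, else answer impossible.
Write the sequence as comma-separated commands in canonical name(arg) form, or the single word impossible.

straight(3), arc(right, 3)

key: order matters: swapping straight(3) and arc(right, 3) lands elsewhere
initial: x=-2 y=-1 heading=east
1. straight(3) → x=1 y=-1 heading=east
2. arc(right, 3) → x=4 y=-4 heading=south
uniquely the one of 64 2-step routes that fits.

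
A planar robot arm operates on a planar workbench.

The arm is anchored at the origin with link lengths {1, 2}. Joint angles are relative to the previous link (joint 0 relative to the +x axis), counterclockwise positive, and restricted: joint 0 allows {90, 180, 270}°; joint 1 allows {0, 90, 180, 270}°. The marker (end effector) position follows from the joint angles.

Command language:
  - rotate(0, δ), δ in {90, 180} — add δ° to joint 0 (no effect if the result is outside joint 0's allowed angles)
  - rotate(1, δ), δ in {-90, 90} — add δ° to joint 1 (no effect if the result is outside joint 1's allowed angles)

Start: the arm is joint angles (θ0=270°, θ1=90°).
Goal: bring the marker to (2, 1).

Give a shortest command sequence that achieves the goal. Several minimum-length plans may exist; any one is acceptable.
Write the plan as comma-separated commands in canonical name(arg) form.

rotate(1, -90), rotate(1, -90), rotate(0, 180)

begin: joint angles (θ0=270°, θ1=90°)
1. rotate(1, -90) → joint angles (θ0=270°, θ1=0°)
2. rotate(1, -90) → joint angles (θ0=270°, θ1=270°)
3. rotate(0, 180) → joint angles (θ0=90°, θ1=270°)
minimal: 3 command(s), checked below 3.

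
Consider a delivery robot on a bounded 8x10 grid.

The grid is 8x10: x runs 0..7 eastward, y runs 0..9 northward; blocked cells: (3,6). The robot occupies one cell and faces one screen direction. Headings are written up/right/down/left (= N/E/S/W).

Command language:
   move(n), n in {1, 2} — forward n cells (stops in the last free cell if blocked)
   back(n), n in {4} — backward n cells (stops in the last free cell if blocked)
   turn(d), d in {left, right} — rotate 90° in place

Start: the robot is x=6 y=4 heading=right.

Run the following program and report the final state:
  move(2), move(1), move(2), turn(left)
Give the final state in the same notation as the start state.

t0: x=6 y=4 heading=right
t=1 move(2) ⇒ x=7 y=4 heading=right
t=2 move(1) ⇒ x=7 y=4 heading=right
t=3 move(2) ⇒ x=7 y=4 heading=right
t=4 turn(left) ⇒ x=7 y=4 heading=up

x=7 y=4 heading=up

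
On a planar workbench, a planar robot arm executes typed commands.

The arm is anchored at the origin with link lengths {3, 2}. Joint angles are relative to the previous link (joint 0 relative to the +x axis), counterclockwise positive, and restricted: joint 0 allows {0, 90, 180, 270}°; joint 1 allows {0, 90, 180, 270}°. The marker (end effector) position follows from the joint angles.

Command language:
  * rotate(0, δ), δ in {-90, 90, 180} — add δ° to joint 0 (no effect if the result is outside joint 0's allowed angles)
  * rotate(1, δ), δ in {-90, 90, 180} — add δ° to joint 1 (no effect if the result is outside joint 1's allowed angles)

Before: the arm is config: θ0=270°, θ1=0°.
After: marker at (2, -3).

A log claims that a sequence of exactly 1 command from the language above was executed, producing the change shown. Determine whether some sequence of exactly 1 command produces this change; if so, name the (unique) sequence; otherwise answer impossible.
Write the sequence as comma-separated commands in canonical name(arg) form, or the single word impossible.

initial: config: θ0=270°, θ1=0°
[1] after rotate(1, 90): config: θ0=270°, θ1=90°
no rival 1-sequence matches.

rotate(1, 90)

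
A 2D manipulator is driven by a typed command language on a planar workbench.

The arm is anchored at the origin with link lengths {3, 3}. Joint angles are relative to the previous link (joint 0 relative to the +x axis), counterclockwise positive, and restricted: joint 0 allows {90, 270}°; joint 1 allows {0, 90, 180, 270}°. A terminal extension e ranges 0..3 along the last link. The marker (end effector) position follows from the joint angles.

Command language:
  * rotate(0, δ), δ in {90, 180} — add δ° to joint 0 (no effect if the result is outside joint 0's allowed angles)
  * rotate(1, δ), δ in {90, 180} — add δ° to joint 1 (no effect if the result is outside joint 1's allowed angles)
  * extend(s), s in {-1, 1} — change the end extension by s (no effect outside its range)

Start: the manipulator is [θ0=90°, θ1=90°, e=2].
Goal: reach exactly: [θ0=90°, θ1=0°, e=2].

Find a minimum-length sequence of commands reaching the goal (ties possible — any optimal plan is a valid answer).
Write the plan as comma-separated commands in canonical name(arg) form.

initial: [θ0=90°, θ1=90°, e=2]
1. rotate(1, 90) → [θ0=90°, θ1=180°, e=2]
2. rotate(1, 180) → [θ0=90°, θ1=0°, e=2]
shorter routes all fall short; 2 is best.

rotate(1, 90), rotate(1, 180)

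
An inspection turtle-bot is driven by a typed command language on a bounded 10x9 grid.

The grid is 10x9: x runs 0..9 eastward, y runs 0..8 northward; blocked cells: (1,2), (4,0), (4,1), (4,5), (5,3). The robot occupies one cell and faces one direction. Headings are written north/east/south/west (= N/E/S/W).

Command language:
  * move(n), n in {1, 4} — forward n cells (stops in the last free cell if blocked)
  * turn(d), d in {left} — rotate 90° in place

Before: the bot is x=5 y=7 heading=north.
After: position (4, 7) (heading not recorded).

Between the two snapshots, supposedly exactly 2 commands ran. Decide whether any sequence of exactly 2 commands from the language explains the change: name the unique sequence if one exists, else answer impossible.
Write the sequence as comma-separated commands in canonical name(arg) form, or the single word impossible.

turn(left), move(1)

key: order matters: swapping turn(left) and move(1) lands elsewhere
initial: x=5 y=7 heading=north
[1] after turn(left): x=5 y=7 heading=west
[2] after move(1): x=4 y=7 heading=west
all 9 alternatives checked — unique.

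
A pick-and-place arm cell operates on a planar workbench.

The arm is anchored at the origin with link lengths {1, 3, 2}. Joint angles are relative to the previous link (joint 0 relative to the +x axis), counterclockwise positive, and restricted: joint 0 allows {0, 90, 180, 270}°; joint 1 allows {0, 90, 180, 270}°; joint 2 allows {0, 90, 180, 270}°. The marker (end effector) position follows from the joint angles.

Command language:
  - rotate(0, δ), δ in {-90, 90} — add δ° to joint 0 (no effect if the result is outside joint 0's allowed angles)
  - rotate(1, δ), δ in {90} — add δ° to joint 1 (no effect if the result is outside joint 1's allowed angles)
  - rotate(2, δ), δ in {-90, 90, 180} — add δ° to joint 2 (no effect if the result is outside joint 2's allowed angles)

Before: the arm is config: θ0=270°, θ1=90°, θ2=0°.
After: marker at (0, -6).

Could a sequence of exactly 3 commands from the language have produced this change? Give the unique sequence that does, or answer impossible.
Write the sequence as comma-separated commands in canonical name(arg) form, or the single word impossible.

from: config: θ0=270°, θ1=90°, θ2=0°
[1] after rotate(1, 90): config: θ0=270°, θ1=180°, θ2=0°
[2] after rotate(1, 90): config: θ0=270°, θ1=270°, θ2=0°
[3] after rotate(1, 90): config: θ0=270°, θ1=0°, θ2=0°
all 216 alternatives checked — unique.

rotate(1, 90), rotate(1, 90), rotate(1, 90)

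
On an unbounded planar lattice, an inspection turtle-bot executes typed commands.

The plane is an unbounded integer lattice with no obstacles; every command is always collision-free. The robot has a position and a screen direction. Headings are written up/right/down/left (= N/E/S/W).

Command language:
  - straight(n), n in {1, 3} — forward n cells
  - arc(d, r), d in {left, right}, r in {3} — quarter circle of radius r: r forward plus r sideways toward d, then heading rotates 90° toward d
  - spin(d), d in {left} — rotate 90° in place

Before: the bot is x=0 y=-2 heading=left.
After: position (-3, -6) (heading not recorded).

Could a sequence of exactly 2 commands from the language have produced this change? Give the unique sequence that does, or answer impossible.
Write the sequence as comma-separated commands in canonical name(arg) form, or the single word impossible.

arc(left, 3), straight(1)

key: order matters: swapping arc(left, 3) and straight(1) lands elsewhere
t0: x=0 y=-2 heading=left
step 1 (arc(left, 3)): x=-3 y=-5 heading=down
step 2 (straight(1)): x=-3 y=-6 heading=down
no other 2-command option fits: unique.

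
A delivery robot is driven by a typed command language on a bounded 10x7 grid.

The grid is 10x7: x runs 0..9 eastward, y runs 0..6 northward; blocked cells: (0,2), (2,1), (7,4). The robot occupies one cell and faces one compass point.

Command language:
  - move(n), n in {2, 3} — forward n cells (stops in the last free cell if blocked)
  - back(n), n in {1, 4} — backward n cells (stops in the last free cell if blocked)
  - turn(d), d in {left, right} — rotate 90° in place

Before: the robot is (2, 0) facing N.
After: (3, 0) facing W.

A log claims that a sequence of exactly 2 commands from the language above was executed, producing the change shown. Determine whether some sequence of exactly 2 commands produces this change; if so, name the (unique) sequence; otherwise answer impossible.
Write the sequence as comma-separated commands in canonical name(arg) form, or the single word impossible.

key: position moved to (3,0) AND the heading swung to W — translation plus rotation needed
start: (2, 0) facing N
t=1 turn(left) ⇒ (2, 0) facing W
t=2 back(1) ⇒ (3, 0) facing W
all 36 alternatives checked — unique.

turn(left), back(1)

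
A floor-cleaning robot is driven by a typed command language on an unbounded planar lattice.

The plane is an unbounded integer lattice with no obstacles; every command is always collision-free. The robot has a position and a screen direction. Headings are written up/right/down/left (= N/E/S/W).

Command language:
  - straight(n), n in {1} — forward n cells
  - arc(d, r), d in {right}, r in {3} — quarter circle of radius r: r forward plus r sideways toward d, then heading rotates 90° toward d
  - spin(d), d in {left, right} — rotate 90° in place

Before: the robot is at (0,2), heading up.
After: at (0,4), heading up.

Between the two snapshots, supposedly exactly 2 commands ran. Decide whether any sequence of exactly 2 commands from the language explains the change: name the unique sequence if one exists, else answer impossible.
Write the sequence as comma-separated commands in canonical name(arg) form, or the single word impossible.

key: still facing N at the end — nothing in the sequence rotates
t0: at (0,2), heading up
t=1 straight(1) ⇒ at (0,3), heading up
t=2 straight(1) ⇒ at (0,4), heading up
no rival 2-sequence matches.

straight(1), straight(1)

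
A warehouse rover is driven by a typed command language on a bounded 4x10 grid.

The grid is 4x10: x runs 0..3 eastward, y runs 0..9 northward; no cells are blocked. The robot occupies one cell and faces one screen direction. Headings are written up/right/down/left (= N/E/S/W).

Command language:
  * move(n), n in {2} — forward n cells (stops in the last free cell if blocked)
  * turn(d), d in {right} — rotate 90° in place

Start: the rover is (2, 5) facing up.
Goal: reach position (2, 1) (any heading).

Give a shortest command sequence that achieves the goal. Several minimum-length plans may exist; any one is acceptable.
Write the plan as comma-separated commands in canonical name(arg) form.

t0: (2, 5) facing up
1. turn(right) → (2, 5) facing right
2. turn(right) → (2, 5) facing down
3. move(2) → (2, 3) facing down
4. move(2) → (2, 1) facing down
shorter routes all fall short; 4 is best.

turn(right), turn(right), move(2), move(2)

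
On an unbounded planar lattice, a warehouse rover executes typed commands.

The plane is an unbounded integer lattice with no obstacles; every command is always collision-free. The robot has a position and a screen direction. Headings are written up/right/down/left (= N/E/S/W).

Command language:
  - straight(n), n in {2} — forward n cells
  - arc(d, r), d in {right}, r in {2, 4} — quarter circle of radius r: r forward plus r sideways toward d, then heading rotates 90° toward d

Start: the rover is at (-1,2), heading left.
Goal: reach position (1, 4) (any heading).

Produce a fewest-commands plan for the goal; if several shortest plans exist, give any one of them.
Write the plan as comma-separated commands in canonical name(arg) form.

arc(right, 2), arc(right, 2), arc(right, 2)

begin: at (-1,2), heading left
t=1 arc(right, 2) ⇒ at (-3,4), heading up
t=2 arc(right, 2) ⇒ at (-1,6), heading right
t=3 arc(right, 2) ⇒ at (1,4), heading down
nothing shorter than 3 reaches the goal.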